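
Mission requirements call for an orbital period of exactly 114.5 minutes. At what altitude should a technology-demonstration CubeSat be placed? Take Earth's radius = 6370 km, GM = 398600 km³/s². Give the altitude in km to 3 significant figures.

T = 114.5 min = 6870.0 s.
From T = 2π√(a³/μ): a = (μ T²/4π²)^(1/3) = (398600 × 6870.0² / 4π²)^(1/3) = 7811 km.
Altitude h = a − R = 7811 − 6370 = 1441 km.

1440 km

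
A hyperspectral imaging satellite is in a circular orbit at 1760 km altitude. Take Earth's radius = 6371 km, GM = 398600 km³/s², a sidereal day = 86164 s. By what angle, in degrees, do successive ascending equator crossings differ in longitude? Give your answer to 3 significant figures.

Semi-major axis a = 6371 + 1760 = 8131 km. Period T = 2π√(a³/μ) = 2π√(8131³/398600) = 7296.7 s = 121.61 min.
During one orbit Earth rotates (7296.7 / 86164) × 360° = 30.49°.

30.5°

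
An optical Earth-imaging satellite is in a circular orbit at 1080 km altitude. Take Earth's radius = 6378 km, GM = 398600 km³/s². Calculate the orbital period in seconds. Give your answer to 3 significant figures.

Semi-major axis a = 6378 + 1080 = 7458 km. Period T = 2π√(a³/μ) = 2π√(7458³/398600) = 6409.8 s = 106.83 min.

6410 seconds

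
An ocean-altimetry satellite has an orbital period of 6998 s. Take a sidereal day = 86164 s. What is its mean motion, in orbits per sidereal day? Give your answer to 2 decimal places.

12.31

Orbits per sidereal day = 86164 / 6998.0 = 12.313.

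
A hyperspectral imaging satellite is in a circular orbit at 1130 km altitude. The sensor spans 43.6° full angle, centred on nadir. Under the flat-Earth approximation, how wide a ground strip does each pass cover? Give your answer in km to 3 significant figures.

Half-angle = 43.6°/2 = 21.8°.
Swath width ≈ 2h·tan(θ/2) = 2 × 1130 × tan(21.8°) = 903.9 km.

904 km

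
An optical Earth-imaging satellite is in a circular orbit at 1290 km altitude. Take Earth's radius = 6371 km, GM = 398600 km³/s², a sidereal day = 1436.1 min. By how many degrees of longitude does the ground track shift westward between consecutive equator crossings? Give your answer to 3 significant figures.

Semi-major axis a = 6371 + 1290 = 7661 km. Period T = 2π√(a³/μ) = 2π√(7661³/398600) = 6673.3 s = 111.22 min.
During one orbit Earth rotates (6673.3 / 86166) × 360° = 27.88°.

27.9°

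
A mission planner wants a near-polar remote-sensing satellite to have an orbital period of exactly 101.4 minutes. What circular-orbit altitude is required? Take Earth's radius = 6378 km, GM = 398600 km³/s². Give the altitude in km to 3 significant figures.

825 km

T = 101.4 min = 6084.0 s.
From T = 2π√(a³/μ): a = (μ T²/4π²)^(1/3) = (398600 × 6084.0² / 4π²)^(1/3) = 7203 km.
Altitude h = a − R = 7203 − 6378 = 825 km.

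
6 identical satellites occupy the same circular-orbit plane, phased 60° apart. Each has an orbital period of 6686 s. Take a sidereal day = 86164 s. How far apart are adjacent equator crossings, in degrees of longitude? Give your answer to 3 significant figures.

4.66°

Single-satellite node shift = (6686.0/86164) × 360° = 27.93°.
With 6 satellites evenly phased, successive equator crossings are 27.93/6 = 4.656° apart.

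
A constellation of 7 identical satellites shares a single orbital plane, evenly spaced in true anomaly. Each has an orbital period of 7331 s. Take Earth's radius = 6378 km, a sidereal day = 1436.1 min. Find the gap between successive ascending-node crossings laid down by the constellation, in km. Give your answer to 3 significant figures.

Single-satellite node shift = (7331.0/86166) × 360° = 30.63°.
With 7 satellites evenly phased, successive equator crossings are 30.63/7 = 4.376° apart.
That is 4.376 × 111.3 = 487 km at the equator.

487 km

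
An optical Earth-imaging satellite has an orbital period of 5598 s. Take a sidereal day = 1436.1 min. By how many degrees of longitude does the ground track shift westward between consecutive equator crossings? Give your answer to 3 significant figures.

During one orbit Earth rotates (5598.0 / 86166) × 360° = 23.39°.

23.4°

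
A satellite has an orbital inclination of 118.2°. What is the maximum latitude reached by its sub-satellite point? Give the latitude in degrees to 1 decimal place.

61.8°

Retrograde orbit: the ground track reaches ±(180° − i) = ±(180 − 118.2) = ±61.8°.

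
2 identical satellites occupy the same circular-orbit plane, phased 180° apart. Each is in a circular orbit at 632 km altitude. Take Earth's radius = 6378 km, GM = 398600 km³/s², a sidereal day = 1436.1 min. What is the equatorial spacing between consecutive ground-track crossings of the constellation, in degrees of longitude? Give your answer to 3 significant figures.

12.2°

Semi-major axis a = 6378 + 632 = 7010 km. Period T = 2π√(a³/μ) = 2π√(7010³/398600) = 5841.0 s = 97.35 min.
Single-satellite node shift = (5841.0/86166) × 360° = 24.40°.
With 2 satellites evenly phased, successive equator crossings are 24.40/2 = 12.202° apart.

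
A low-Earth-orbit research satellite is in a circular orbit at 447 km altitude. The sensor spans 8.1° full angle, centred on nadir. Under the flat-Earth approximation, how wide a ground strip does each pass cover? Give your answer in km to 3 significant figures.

Half-angle = 8.1°/2 = 4.05°.
Swath width ≈ 2h·tan(θ/2) = 2 × 447 × tan(4.05°) = 63.3 km.

63.3 km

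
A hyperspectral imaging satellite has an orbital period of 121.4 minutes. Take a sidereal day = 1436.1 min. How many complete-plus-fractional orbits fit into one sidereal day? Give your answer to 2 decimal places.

11.83

T = 121.4 min = 7284.0 s.
Orbits per sidereal day = 86166 / 7284.0 = 11.829.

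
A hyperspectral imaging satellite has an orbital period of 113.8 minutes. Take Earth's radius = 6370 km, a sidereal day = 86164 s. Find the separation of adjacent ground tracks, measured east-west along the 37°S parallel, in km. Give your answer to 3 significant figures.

2530 km

T = 113.8 min = 6828.0 s.
Node shift per orbit = (6828.0/86164) × 360° = 28.53°.
Equatorial spacing = 28.53 × 111.2 km/° = 3172 km.
At 37° latitude, spacing = 3172 × cos(37°) = 2533 km.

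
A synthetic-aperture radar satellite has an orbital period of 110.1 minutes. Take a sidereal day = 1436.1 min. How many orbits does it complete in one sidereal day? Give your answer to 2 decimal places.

T = 110.1 min = 6606.0 s.
Orbits per sidereal day = 86166 / 6606.0 = 13.044.

13.04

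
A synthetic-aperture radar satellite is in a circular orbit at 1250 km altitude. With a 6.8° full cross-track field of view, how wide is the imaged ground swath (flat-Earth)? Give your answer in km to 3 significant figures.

Half-angle = 6.8°/2 = 3.4°.
Swath width ≈ 2h·tan(θ/2) = 2 × 1250 × tan(3.4°) = 148.5 km.

149 km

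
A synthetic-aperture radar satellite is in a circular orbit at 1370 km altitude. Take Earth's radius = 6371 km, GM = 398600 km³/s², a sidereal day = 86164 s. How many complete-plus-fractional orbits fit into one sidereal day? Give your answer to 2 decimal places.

12.71

Semi-major axis a = 6371 + 1370 = 7741 km. Period T = 2π√(a³/μ) = 2π√(7741³/398600) = 6778.1 s = 112.97 min.
Orbits per sidereal day = 86164 / 6778.1 = 12.712.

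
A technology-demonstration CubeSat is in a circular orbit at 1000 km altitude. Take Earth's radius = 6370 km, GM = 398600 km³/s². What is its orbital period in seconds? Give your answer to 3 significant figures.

6300 seconds

Semi-major axis a = 6370 + 1000 = 7370 km. Period T = 2π√(a³/μ) = 2π√(7370³/398600) = 6296.7 s = 104.94 min.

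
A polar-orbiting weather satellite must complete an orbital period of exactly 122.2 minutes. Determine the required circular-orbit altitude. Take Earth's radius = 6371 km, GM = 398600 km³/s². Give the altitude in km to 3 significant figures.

T = 122.2 min = 7332.0 s.
From T = 2π√(a³/μ): a = (μ T²/4π²)^(1/3) = (398600 × 7332.0² / 4π²)^(1/3) = 8157 km.
Altitude h = a − R = 8157 − 6371 = 1786 km.

1790 km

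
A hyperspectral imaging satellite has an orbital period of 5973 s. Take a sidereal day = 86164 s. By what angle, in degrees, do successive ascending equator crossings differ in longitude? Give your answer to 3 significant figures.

25.0°

During one orbit Earth rotates (5973.0 / 86164) × 360° = 24.96°.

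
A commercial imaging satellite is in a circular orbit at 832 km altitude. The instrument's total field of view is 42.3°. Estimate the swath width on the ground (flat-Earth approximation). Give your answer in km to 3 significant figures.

Half-angle = 42.3°/2 = 21.15°.
Swath width ≈ 2h·tan(θ/2) = 2 × 832 × tan(21.15°) = 643.8 km.

644 km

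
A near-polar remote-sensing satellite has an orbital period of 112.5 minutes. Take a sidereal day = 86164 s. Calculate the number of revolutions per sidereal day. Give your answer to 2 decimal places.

T = 112.5 min = 6750.0 s.
Orbits per sidereal day = 86164 / 6750.0 = 12.765.

12.77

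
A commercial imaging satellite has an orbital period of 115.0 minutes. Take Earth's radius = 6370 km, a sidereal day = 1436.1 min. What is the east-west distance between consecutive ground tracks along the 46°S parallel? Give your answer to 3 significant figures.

T = 115.0 min = 6900.0 s.
Node shift per orbit = (6900.0/86166) × 360° = 28.83°.
Equatorial spacing = 28.83 × 111.2 km/° = 3205 km.
At 46° latitude, spacing = 3205 × cos(46°) = 2226 km.

2230 km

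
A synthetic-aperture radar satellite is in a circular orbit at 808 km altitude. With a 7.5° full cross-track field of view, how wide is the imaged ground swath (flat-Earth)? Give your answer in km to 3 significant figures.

Half-angle = 7.5°/2 = 3.75°.
Swath width ≈ 2h·tan(θ/2) = 2 × 808 × tan(3.75°) = 105.9 km.

106 km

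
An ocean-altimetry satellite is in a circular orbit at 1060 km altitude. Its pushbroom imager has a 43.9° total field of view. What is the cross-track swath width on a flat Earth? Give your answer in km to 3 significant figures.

854 km

Half-angle = 43.9°/2 = 21.95°.
Swath width ≈ 2h·tan(θ/2) = 2 × 1060 × tan(21.95°) = 854.4 km.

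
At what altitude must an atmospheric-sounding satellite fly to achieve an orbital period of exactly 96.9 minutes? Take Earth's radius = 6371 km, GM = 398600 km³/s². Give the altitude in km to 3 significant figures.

T = 96.9 min = 5814.0 s.
From T = 2π√(a³/μ): a = (μ T²/4π²)^(1/3) = (398600 × 5814.0² / 4π²)^(1/3) = 6988 km.
Altitude h = a − R = 6988 − 6371 = 617 km.

617 km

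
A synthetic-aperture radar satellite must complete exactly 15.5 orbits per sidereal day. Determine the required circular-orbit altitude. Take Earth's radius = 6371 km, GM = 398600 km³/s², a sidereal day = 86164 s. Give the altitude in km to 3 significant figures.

Required period T = 86164 / 15.5 = 5559.0 s.
From T = 2π√(a³/μ): a = (μ T²/4π²)^(1/3) = (398600 × 5559.0² / 4π²)^(1/3) = 6782 km.
Altitude h = a − R = 6782 − 6371 = 411 km.

411 km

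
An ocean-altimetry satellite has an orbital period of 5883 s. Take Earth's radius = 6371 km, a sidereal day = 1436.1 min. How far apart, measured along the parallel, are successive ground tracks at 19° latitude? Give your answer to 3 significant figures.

Node shift per orbit = (5883.0/86166) × 360° = 24.58°.
Equatorial spacing = 24.58 × 111.2 km/° = 2733 km.
At 19° latitude, spacing = 2733 × cos(19°) = 2584 km.

2580 km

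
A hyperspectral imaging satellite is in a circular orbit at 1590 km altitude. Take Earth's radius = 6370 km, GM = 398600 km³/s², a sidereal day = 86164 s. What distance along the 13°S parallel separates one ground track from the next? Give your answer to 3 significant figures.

Semi-major axis a = 6370 + 1590 = 7960 km. Period T = 2π√(a³/μ) = 2π√(7960³/398600) = 7067.7 s = 117.80 min.
Node shift per orbit = (7067.7/86164) × 360° = 29.53°.
Equatorial spacing = 29.53 × 111.2 km/° = 3283 km.
At 13° latitude, spacing = 3283 × cos(13°) = 3199 km.

3200 km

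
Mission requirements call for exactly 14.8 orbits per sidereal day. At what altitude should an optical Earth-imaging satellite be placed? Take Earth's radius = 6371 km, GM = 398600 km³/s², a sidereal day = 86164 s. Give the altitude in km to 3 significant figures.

Required period T = 86164 / 14.8 = 5821.9 s.
From T = 2π√(a³/μ): a = (μ T²/4π²)^(1/3) = (398600 × 5821.9² / 4π²)^(1/3) = 6995 km.
Altitude h = a − R = 6995 − 6371 = 624 km.

624 km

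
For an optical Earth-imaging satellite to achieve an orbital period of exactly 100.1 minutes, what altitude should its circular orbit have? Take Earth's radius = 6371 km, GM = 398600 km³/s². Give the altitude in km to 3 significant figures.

770 km

T = 100.1 min = 6006.0 s.
From T = 2π√(a³/μ): a = (μ T²/4π²)^(1/3) = (398600 × 6006.0² / 4π²)^(1/3) = 7141 km.
Altitude h = a − R = 7141 − 6371 = 770 km.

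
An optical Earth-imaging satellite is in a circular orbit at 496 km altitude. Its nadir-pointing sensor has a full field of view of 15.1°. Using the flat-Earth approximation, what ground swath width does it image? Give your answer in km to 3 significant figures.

Half-angle = 15.1°/2 = 7.55°.
Swath width ≈ 2h·tan(θ/2) = 2 × 496 × tan(7.55°) = 131.5 km.

131 km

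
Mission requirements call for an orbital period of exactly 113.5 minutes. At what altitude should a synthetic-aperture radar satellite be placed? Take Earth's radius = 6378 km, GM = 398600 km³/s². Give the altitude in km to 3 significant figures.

1390 km

T = 113.5 min = 6810.0 s.
From T = 2π√(a³/μ): a = (μ T²/4π²)^(1/3) = (398600 × 6810.0² / 4π²)^(1/3) = 7765 km.
Altitude h = a − R = 7765 − 6378 = 1387 km.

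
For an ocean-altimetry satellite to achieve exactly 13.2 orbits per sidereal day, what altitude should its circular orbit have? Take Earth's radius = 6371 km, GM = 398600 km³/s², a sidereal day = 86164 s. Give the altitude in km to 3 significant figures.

1180 km

Required period T = 86164 / 13.2 = 6527.6 s.
From T = 2π√(a³/μ): a = (μ T²/4π²)^(1/3) = (398600 × 6527.6² / 4π²)^(1/3) = 7549 km.
Altitude h = a − R = 7549 − 6371 = 1178 km.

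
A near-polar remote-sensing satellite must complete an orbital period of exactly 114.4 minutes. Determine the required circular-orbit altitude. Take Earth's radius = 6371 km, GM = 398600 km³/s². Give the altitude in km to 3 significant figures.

T = 114.4 min = 6864.0 s.
From T = 2π√(a³/μ): a = (μ T²/4π²)^(1/3) = (398600 × 6864.0² / 4π²)^(1/3) = 7806 km.
Altitude h = a − R = 7806 − 6371 = 1435 km.

1440 km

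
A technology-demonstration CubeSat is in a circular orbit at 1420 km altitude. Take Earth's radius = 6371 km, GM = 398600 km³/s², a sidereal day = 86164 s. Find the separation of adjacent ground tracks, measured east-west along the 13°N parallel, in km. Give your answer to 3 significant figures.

Semi-major axis a = 6371 + 1420 = 7791 km. Period T = 2π√(a³/μ) = 2π√(7791³/398600) = 6843.9 s = 114.06 min.
Node shift per orbit = (6843.9/86164) × 360° = 28.59°.
Equatorial spacing = 28.59 × 111.2 km/° = 3180 km.
At 13° latitude, spacing = 3180 × cos(13°) = 3098 km.

3100 km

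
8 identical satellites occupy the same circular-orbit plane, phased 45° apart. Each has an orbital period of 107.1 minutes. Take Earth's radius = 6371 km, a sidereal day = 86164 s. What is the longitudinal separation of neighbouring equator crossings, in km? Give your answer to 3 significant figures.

T = 107.1 min = 6426.0 s.
Single-satellite node shift = (6426.0/86164) × 360° = 26.85°.
With 8 satellites evenly phased, successive equator crossings are 26.85/8 = 3.356° apart.
That is 3.356 × 111.2 = 373 km at the equator.

373 km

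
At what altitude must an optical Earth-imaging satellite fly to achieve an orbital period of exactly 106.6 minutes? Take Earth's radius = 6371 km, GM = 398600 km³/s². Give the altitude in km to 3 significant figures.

T = 106.6 min = 6396.0 s.
From T = 2π√(a³/μ): a = (μ T²/4π²)^(1/3) = (398600 × 6396.0² / 4π²)^(1/3) = 7447 km.
Altitude h = a − R = 7447 − 6371 = 1076 km.

1080 km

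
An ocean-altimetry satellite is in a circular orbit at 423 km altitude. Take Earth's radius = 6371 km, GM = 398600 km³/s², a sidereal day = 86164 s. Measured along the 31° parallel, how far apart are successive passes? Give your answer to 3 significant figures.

Semi-major axis a = 6371 + 423 = 6794 km. Period T = 2π√(a³/μ) = 2π√(6794³/398600) = 5573.1 s = 92.89 min.
Node shift per orbit = (5573.1/86164) × 360° = 23.28°.
Equatorial spacing = 23.28 × 111.2 km/° = 2589 km.
At 31° latitude, spacing = 2589 × cos(31°) = 2219 km.

2220 km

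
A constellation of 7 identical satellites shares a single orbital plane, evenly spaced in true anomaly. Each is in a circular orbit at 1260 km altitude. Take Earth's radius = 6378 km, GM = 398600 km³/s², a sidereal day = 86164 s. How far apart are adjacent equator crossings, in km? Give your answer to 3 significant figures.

Semi-major axis a = 6378 + 1260 = 7638 km. Period T = 2π√(a³/μ) = 2π√(7638³/398600) = 6643.3 s = 110.72 min.
Single-satellite node shift = (6643.3/86164) × 360° = 27.76°.
With 7 satellites evenly phased, successive equator crossings are 27.76/7 = 3.965° apart.
That is 3.965 × 111.3 = 441 km at the equator.

441 km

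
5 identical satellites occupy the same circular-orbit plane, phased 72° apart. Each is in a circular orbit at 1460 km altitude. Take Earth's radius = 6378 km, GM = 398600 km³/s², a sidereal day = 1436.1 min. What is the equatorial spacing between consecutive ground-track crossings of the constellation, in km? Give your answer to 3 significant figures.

Semi-major axis a = 6378 + 1460 = 7838 km. Period T = 2π√(a³/μ) = 2π√(7838³/398600) = 6905.9 s = 115.10 min.
Single-satellite node shift = (6905.9/86166) × 360° = 28.85°.
With 5 satellites evenly phased, successive equator crossings are 28.85/5 = 5.771° apart.
That is 5.771 × 111.3 = 642 km at the equator.

642 km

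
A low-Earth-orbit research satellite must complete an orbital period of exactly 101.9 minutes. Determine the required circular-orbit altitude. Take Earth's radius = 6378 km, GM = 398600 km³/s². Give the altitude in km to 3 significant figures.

849 km

T = 101.9 min = 6114.0 s.
From T = 2π√(a³/μ): a = (μ T²/4π²)^(1/3) = (398600 × 6114.0² / 4π²)^(1/3) = 7227 km.
Altitude h = a − R = 7227 − 6378 = 849 km.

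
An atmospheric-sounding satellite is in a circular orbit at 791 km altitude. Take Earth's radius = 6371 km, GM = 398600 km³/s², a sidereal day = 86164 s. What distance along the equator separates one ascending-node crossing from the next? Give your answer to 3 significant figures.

2800 km

Semi-major axis a = 6371 + 791 = 7162 km. Period T = 2π√(a³/μ) = 2π√(7162³/398600) = 6032.0 s = 100.53 min.
During one orbit Earth rotates (6032.0 / 86164) × 360° = 25.20°.
At the equator that is 25.20° × (2π·6371/360) km/° = 25.20 × 111.2 = 2802 km.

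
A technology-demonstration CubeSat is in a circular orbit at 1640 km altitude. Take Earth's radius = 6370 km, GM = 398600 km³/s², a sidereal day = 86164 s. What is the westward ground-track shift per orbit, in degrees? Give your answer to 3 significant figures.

Semi-major axis a = 6370 + 1640 = 8010 km. Period T = 2π√(a³/μ) = 2π√(8010³/398600) = 7134.4 s = 118.91 min.
During one orbit Earth rotates (7134.4 / 86164) × 360° = 29.81°.

29.8°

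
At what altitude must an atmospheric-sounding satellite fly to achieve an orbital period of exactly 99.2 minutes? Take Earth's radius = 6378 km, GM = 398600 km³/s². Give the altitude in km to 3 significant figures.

721 km

T = 99.2 min = 5952.0 s.
From T = 2π√(a³/μ): a = (μ T²/4π²)^(1/3) = (398600 × 5952.0² / 4π²)^(1/3) = 7099 km.
Altitude h = a − R = 7099 − 6378 = 721 km.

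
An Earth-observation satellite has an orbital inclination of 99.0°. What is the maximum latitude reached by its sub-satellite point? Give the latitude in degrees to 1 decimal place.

Retrograde orbit: the ground track reaches ±(180° − i) = ±(180 − 99.0) = ±81.0°.

81.0°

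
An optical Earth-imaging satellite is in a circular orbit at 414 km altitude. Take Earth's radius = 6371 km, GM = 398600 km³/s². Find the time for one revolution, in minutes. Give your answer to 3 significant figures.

92.7 min

Semi-major axis a = 6371 + 414 = 6785 km. Period T = 2π√(a³/μ) = 2π√(6785³/398600) = 5562.1 s = 92.70 min.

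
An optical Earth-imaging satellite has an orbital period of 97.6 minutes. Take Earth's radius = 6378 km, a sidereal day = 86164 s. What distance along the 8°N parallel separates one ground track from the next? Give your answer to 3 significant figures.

2700 km

T = 97.6 min = 5856.0 s.
Node shift per orbit = (5856.0/86164) × 360° = 24.47°.
Equatorial spacing = 24.47 × 111.3 km/° = 2724 km.
At 8° latitude, spacing = 2724 × cos(8°) = 2697 km.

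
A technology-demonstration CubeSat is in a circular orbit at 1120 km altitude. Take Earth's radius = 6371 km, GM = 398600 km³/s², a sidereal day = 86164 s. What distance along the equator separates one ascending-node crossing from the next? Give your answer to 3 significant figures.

Semi-major axis a = 6371 + 1120 = 7491 km. Period T = 2π√(a³/μ) = 2π√(7491³/398600) = 6452.4 s = 107.54 min.
During one orbit Earth rotates (6452.4 / 86164) × 360° = 26.96°.
At the equator that is 26.96° × (2π·6371/360) km/° = 26.96 × 111.2 = 2998 km.

3000 km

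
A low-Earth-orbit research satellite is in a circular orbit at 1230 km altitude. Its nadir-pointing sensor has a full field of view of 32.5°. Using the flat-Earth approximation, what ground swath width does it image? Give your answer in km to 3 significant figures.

Half-angle = 32.5°/2 = 16.25°.
Swath width ≈ 2h·tan(θ/2) = 2 × 1230 × tan(16.25°) = 717.0 km.

717 km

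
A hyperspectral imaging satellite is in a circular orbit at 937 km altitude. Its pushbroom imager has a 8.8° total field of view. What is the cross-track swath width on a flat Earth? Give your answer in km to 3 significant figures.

144 km

Half-angle = 8.8°/2 = 4.4°.
Swath width ≈ 2h·tan(θ/2) = 2 × 937 × tan(4.4°) = 144.2 km.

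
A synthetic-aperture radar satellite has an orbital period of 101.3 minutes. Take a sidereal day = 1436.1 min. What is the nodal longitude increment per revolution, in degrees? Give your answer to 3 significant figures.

25.4°

T = 101.3 min = 6078.0 s.
During one orbit Earth rotates (6078.0 / 86166) × 360° = 25.39°.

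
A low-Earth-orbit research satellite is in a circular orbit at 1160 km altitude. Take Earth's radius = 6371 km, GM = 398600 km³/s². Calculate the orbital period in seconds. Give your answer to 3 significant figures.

6500 seconds

Semi-major axis a = 6371 + 1160 = 7531 km. Period T = 2π√(a³/μ) = 2π√(7531³/398600) = 6504.1 s = 108.40 min.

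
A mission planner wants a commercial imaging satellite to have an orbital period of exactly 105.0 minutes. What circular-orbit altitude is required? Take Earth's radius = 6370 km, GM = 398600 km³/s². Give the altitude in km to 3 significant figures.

1000 km

T = 105.0 min = 6300.0 s.
From T = 2π√(a³/μ): a = (μ T²/4π²)^(1/3) = (398600 × 6300.0² / 4π²)^(1/3) = 7373 km.
Altitude h = a − R = 7373 − 6370 = 1003 km.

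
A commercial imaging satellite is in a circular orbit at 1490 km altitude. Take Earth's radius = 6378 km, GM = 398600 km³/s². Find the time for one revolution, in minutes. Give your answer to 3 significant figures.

116 min

Semi-major axis a = 6378 + 1490 = 7868 km. Period T = 2π√(a³/μ) = 2π√(7868³/398600) = 6945.6 s = 115.76 min.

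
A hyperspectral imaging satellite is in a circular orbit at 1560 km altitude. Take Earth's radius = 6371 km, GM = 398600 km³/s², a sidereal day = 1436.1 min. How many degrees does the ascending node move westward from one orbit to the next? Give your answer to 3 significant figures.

Semi-major axis a = 6371 + 1560 = 7931 km. Period T = 2π√(a³/μ) = 2π√(7931³/398600) = 7029.2 s = 117.15 min.
During one orbit Earth rotates (7029.2 / 86166) × 360° = 29.37°.

29.4°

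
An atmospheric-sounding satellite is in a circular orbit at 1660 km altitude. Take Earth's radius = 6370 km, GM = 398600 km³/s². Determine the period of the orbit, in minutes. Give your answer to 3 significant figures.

119 min

Semi-major axis a = 6370 + 1660 = 8030 km. Period T = 2π√(a³/μ) = 2π√(8030³/398600) = 7161.2 s = 119.35 min.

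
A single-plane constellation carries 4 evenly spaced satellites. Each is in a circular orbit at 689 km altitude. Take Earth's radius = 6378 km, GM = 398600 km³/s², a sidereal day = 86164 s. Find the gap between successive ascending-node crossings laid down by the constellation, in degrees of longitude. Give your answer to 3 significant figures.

6.18°

Semi-major axis a = 6378 + 689 = 7067 km. Period T = 2π√(a³/μ) = 2π√(7067³/398600) = 5912.4 s = 98.54 min.
Single-satellite node shift = (5912.4/86164) × 360° = 24.70°.
With 4 satellites evenly phased, successive equator crossings are 24.70/4 = 6.176° apart.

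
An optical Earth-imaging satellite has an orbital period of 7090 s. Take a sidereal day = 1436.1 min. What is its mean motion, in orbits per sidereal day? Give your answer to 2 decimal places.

12.15

Orbits per sidereal day = 86166 / 7090.0 = 12.153.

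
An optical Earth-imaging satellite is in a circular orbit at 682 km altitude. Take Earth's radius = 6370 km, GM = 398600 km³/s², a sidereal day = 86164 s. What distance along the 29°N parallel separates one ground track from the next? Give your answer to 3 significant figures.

2390 km

Semi-major axis a = 6370 + 682 = 7052 km. Period T = 2π√(a³/μ) = 2π√(7052³/398600) = 5893.6 s = 98.23 min.
Node shift per orbit = (5893.6/86164) × 360° = 24.62°.
Equatorial spacing = 24.62 × 111.2 km/° = 2738 km.
At 29° latitude, spacing = 2738 × cos(29°) = 2394 km.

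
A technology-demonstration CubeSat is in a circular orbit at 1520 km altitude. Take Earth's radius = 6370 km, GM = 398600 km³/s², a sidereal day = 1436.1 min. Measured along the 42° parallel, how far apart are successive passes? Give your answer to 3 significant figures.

Semi-major axis a = 6370 + 1520 = 7890 km. Period T = 2π√(a³/μ) = 2π√(7890³/398600) = 6974.7 s = 116.25 min.
Node shift per orbit = (6974.7/86166) × 360° = 29.14°.
Equatorial spacing = 29.14 × 111.2 km/° = 3240 km.
At 42° latitude, spacing = 3240 × cos(42°) = 2408 km.

2410 km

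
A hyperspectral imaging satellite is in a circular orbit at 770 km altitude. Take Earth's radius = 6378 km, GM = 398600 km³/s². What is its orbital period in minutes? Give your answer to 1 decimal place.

Semi-major axis a = 6378 + 770 = 7148 km. Period T = 2π√(a³/μ) = 2π√(7148³/398600) = 6014.3 s = 100.24 min.

100.2 min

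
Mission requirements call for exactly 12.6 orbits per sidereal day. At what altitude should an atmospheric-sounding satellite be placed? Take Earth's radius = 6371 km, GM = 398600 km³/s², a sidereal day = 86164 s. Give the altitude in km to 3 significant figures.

1420 km

Required period T = 86164 / 12.6 = 6838.4 s.
From T = 2π√(a³/μ): a = (μ T²/4π²)^(1/3) = (398600 × 6838.4² / 4π²)^(1/3) = 7787 km.
Altitude h = a − R = 7787 − 6371 = 1416 km.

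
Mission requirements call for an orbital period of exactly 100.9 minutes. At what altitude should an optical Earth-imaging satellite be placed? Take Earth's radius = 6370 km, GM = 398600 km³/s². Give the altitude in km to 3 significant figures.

T = 100.9 min = 6054.0 s.
From T = 2π√(a³/μ): a = (μ T²/4π²)^(1/3) = (398600 × 6054.0² / 4π²)^(1/3) = 7179 km.
Altitude h = a − R = 7179 − 6370 = 809 km.

809 km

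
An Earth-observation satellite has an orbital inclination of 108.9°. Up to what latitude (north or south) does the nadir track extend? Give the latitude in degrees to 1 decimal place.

71.1°

Retrograde orbit: the ground track reaches ±(180° − i) = ±(180 − 108.9) = ±71.1°.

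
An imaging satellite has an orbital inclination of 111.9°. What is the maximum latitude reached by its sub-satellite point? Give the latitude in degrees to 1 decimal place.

68.1°

Retrograde orbit: the ground track reaches ±(180° − i) = ±(180 − 111.9) = ±68.1°.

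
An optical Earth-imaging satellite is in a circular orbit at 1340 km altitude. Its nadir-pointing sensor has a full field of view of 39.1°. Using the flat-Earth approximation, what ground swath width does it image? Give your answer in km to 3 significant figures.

Half-angle = 39.1°/2 = 19.55°.
Swath width ≈ 2h·tan(θ/2) = 2 × 1340 × tan(19.55°) = 951.7 km.

952 km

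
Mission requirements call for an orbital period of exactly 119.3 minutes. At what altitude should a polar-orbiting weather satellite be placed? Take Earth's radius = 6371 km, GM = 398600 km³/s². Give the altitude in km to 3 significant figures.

1660 km

T = 119.3 min = 7158.0 s.
From T = 2π√(a³/μ): a = (μ T²/4π²)^(1/3) = (398600 × 7158.0² / 4π²)^(1/3) = 8028 km.
Altitude h = a − R = 8028 − 6371 = 1657 km.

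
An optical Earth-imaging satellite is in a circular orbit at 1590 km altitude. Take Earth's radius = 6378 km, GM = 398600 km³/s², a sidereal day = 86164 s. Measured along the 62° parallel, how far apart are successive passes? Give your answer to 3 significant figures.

1550 km

Semi-major axis a = 6378 + 1590 = 7968 km. Period T = 2π√(a³/μ) = 2π√(7968³/398600) = 7078.4 s = 117.97 min.
Node shift per orbit = (7078.4/86164) × 360° = 29.57°.
Equatorial spacing = 29.57 × 111.3 km/° = 3292 km.
At 62° latitude, spacing = 3292 × cos(62°) = 1546 km.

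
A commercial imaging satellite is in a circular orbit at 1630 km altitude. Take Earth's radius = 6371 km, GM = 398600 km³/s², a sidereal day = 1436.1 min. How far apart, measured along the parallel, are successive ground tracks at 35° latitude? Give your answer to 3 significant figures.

Semi-major axis a = 6371 + 1630 = 8001 km. Period T = 2π√(a³/μ) = 2π√(8001³/398600) = 7122.4 s = 118.71 min.
Node shift per orbit = (7122.4/86166) × 360° = 29.76°.
Equatorial spacing = 29.76 × 111.2 km/° = 3309 km.
At 35° latitude, spacing = 3309 × cos(35°) = 2710 km.

2710 km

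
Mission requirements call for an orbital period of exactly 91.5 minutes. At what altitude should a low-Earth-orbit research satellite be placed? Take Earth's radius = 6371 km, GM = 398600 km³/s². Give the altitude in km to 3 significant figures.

T = 91.5 min = 5490.0 s.
From T = 2π√(a³/μ): a = (μ T²/4π²)^(1/3) = (398600 × 5490.0² / 4π²)^(1/3) = 6726 km.
Altitude h = a − R = 6726 − 6371 = 355 km.

355 km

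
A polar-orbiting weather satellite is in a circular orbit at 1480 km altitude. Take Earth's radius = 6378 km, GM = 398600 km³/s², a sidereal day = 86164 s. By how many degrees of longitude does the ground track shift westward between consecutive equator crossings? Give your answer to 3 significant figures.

Semi-major axis a = 6378 + 1480 = 7858 km. Period T = 2π√(a³/μ) = 2π√(7858³/398600) = 6932.3 s = 115.54 min.
During one orbit Earth rotates (6932.3 / 86164) × 360° = 28.96°.

29.0°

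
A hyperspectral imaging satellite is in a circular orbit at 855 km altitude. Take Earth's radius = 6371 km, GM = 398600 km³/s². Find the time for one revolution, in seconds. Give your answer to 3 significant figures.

Semi-major axis a = 6371 + 855 = 7226 km. Period T = 2π√(a³/μ) = 2π√(7226³/398600) = 6113.1 s = 101.88 min.

6110 seconds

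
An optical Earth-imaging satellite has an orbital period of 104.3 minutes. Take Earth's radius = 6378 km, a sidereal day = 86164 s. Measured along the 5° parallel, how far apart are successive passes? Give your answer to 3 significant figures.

2900 km

T = 104.3 min = 6258.0 s.
Node shift per orbit = (6258.0/86164) × 360° = 26.15°.
Equatorial spacing = 26.15 × 111.3 km/° = 2911 km.
At 5° latitude, spacing = 2911 × cos(5°) = 2899 km.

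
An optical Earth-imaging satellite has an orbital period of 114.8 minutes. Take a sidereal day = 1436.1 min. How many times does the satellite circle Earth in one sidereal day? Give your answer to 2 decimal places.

T = 114.8 min = 6888.0 s.
Orbits per sidereal day = 86166 / 6888.0 = 12.510.

12.51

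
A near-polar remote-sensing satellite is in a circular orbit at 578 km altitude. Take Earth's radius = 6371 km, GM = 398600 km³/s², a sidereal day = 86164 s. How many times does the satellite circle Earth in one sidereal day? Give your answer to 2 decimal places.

Semi-major axis a = 6371 + 578 = 6949 km. Period T = 2π√(a³/μ) = 2π√(6949³/398600) = 5764.9 s = 96.08 min.
Orbits per sidereal day = 86164 / 5764.9 = 14.946.

14.95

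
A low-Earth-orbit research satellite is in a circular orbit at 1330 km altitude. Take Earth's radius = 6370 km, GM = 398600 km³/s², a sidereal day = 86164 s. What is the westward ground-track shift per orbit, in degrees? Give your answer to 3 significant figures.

Semi-major axis a = 6370 + 1330 = 7700 km. Period T = 2π√(a³/μ) = 2π√(7700³/398600) = 6724.3 s = 112.07 min.
During one orbit Earth rotates (6724.3 / 86164) × 360° = 28.09°.

28.1°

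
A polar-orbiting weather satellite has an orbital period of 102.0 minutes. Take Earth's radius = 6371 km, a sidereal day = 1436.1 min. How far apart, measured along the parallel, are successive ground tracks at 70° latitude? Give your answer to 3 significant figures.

T = 102.0 min = 6120.0 s.
Node shift per orbit = (6120.0/86166) × 360° = 25.57°.
Equatorial spacing = 25.57 × 111.2 km/° = 2843 km.
At 70° latitude, spacing = 2843 × cos(70°) = 972 km.

972 km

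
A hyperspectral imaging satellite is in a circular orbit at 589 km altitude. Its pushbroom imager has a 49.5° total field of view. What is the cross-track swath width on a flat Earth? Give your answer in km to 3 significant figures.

543 km

Half-angle = 49.5°/2 = 24.75°.
Swath width ≈ 2h·tan(θ/2) = 2 × 589 × tan(24.75°) = 543.1 km.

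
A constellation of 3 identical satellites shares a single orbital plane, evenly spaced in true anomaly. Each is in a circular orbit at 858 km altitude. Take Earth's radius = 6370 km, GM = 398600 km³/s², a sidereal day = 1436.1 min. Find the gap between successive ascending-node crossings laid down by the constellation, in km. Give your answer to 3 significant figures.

Semi-major axis a = 6370 + 858 = 7228 km. Period T = 2π√(a³/μ) = 2π√(7228³/398600) = 6115.6 s = 101.93 min.
Single-satellite node shift = (6115.6/86166) × 360° = 25.55°.
With 3 satellites evenly phased, successive equator crossings are 25.55/3 = 8.517° apart.
That is 8.517 × 111.2 = 947 km at the equator.

947 km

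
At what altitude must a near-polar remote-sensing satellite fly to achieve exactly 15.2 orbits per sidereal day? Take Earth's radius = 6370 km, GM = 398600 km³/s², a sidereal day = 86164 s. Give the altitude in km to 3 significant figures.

501 km

Required period T = 86164 / 15.2 = 5668.7 s.
From T = 2π√(a³/μ): a = (μ T²/4π²)^(1/3) = (398600 × 5668.7² / 4π²)^(1/3) = 6871 km.
Altitude h = a − R = 6871 − 6370 = 501 km.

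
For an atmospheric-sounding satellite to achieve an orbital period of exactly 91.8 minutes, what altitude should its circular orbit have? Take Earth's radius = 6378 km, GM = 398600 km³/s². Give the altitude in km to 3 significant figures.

363 km

T = 91.8 min = 5508.0 s.
From T = 2π√(a³/μ): a = (μ T²/4π²)^(1/3) = (398600 × 5508.0² / 4π²)^(1/3) = 6741 km.
Altitude h = a − R = 6741 − 6378 = 363 km.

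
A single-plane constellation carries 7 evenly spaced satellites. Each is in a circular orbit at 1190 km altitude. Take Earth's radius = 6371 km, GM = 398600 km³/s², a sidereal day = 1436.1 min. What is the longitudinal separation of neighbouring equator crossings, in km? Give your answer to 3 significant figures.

434 km

Semi-major axis a = 6371 + 1190 = 7561 km. Period T = 2π√(a³/μ) = 2π√(7561³/398600) = 6543.0 s = 109.05 min.
Single-satellite node shift = (6543.0/86166) × 360° = 27.34°.
With 7 satellites evenly phased, successive equator crossings are 27.34/7 = 3.905° apart.
That is 3.905 × 111.2 = 434 km at the equator.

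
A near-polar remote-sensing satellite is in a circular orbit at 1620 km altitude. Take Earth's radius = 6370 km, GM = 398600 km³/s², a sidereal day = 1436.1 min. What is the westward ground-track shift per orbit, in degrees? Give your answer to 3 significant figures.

29.7°

Semi-major axis a = 6370 + 1620 = 7990 km. Period T = 2π√(a³/μ) = 2π√(7990³/398600) = 7107.7 s = 118.46 min.
During one orbit Earth rotates (7107.7 / 86166) × 360° = 29.70°.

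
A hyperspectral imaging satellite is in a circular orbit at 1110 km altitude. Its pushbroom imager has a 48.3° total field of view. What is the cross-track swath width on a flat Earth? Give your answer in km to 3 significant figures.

995 km

Half-angle = 48.3°/2 = 24.15°.
Swath width ≈ 2h·tan(θ/2) = 2 × 1110 × tan(24.15°) = 995.4 km.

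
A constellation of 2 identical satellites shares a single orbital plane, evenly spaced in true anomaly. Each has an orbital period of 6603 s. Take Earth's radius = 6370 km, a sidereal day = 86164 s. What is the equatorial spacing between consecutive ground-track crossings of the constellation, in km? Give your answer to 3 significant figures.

1530 km

Single-satellite node shift = (6603.0/86164) × 360° = 27.59°.
With 2 satellites evenly phased, successive equator crossings are 27.59/2 = 13.794° apart.
That is 13.794 × 111.2 = 1534 km at the equator.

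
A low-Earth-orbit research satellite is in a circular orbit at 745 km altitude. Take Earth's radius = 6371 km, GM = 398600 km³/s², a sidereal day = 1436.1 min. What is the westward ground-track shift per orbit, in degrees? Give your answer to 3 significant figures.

25.0°

Semi-major axis a = 6371 + 745 = 7116 km. Period T = 2π√(a³/μ) = 2π√(7116³/398600) = 5974.0 s = 99.57 min.
During one orbit Earth rotates (5974.0 / 86166) × 360° = 24.96°.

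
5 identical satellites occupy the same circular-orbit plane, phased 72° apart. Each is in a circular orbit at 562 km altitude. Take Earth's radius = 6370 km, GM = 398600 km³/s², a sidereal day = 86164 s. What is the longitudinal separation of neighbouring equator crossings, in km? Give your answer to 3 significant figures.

534 km

Semi-major axis a = 6370 + 562 = 6932 km. Period T = 2π√(a³/μ) = 2π√(6932³/398600) = 5743.8 s = 95.73 min.
Single-satellite node shift = (5743.8/86164) × 360° = 24.00°.
With 5 satellites evenly phased, successive equator crossings are 24.00/5 = 4.800° apart.
That is 4.800 × 111.2 = 534 km at the equator.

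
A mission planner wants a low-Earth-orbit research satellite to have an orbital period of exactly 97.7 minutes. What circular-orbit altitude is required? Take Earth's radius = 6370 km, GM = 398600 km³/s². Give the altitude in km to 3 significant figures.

657 km

T = 97.7 min = 5862.0 s.
From T = 2π√(a³/μ): a = (μ T²/4π²)^(1/3) = (398600 × 5862.0² / 4π²)^(1/3) = 7027 km.
Altitude h = a − R = 7027 − 6370 = 657 km.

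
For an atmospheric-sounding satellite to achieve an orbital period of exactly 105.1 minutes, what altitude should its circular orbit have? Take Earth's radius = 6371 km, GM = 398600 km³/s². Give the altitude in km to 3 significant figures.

1010 km

T = 105.1 min = 6306.0 s.
From T = 2π√(a³/μ): a = (μ T²/4π²)^(1/3) = (398600 × 6306.0² / 4π²)^(1/3) = 7377 km.
Altitude h = a − R = 7377 − 6371 = 1006 km.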